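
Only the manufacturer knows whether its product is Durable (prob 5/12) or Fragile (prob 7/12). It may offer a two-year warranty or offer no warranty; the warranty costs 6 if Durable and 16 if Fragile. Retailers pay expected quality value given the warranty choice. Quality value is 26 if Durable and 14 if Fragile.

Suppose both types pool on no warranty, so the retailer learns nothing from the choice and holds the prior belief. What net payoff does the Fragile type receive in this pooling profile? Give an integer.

Pooled price = 5/12·26 + 7/12·14 = 19.
Fragile pays no cost for no warranty, so net payoff = 19.

19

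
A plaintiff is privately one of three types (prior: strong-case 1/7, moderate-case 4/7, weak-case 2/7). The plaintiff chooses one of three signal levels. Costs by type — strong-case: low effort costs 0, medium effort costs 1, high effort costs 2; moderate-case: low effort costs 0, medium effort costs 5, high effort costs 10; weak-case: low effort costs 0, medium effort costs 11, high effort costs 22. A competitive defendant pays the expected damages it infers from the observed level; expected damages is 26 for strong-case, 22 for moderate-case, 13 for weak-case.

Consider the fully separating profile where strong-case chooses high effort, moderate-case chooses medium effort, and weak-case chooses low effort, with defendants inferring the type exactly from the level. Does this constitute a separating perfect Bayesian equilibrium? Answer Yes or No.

Separating settlements: high effort → 26, medium effort → 22, low effort → 13.
strong-case (assigned high effort): low effort: 13 − 0 = 13; medium effort: 22 − 1 = 21; high effort: 26 − 2 = 24. strong-case stays.
moderate-case (assigned medium effort): low effort: 13 − 0 = 13; medium effort: 22 − 5 = 17; high effort: 26 − 10 = 16. moderate-case stays.
weak-case (assigned low effort): low effort: 13 − 0 = 13; medium effort: 22 − 11 = 11; high effort: 26 − 22 = 4. weak-case stays.
Every type prefers its assigned level; separation holds.

Yes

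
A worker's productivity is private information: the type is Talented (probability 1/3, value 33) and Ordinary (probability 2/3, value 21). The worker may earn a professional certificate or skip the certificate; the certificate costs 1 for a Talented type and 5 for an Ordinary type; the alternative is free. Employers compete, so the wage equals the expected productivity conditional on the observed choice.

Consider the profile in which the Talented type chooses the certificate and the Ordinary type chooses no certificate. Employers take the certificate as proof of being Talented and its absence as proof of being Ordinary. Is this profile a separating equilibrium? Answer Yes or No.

Under these beliefs, the certificate earns wage 33 and no certificate earns wage 21.
Talented: the certificate nets 33 − 1 = 32; no certificate nets 21. Talented prefers the certificate.
Ordinary: the certificate nets 33 − 5 = 28; no certificate nets 21. Ordinary would deviate to the certificate.
Ordinary has a profitable deviation, so the profile is not an equilibrium.

No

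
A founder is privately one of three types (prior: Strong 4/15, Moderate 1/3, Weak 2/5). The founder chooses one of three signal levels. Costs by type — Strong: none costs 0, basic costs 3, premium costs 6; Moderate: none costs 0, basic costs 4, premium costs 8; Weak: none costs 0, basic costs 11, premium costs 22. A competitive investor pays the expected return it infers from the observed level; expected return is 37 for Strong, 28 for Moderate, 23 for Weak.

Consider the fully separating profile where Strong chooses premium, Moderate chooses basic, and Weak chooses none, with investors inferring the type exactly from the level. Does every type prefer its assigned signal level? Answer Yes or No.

Separating valuations: premium → 37, basic → 28, none → 23.
Strong (assigned premium): none: 23 − 0 = 23; basic: 28 − 3 = 25; premium: 37 − 6 = 31. Strong stays.
Moderate (assigned basic): none: 23 − 0 = 23; basic: 28 − 4 = 24; premium: 37 − 8 = 29. Moderate prefers premium.
Weak (assigned none): none: 23 − 0 = 23; basic: 28 − 11 = 17; premium: 37 − 22 = 15. Weak stays.
At least one type deviates; the separating profile fails.

No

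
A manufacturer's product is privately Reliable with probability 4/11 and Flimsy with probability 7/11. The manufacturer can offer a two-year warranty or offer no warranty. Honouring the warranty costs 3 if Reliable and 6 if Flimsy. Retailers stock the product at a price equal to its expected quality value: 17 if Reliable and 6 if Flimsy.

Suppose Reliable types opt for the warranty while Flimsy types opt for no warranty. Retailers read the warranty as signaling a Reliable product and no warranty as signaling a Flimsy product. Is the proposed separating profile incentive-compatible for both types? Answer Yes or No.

Under these beliefs, the warranty earns price 17 and no warranty earns price 6.
Reliable: the warranty nets 17 − 3 = 14; no warranty nets 6. Reliable prefers the warranty.
Flimsy: the warranty nets 17 − 6 = 11; no warranty nets 6. Flimsy would deviate to the warranty.
Flimsy has a profitable deviation, so the profile is not an equilibrium.

No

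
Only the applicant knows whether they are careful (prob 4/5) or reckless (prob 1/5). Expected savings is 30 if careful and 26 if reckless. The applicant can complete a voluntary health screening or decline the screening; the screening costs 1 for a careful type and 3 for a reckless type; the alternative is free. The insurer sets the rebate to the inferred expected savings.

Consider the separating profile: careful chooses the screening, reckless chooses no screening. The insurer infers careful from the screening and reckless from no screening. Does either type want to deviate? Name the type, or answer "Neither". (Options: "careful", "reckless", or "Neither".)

The screening pays 30; no screening pays 26.
careful: assigned the screening, nets 30 − 1 = 29; deviating to no screening nets 26.
reckless: assigned no screening, nets 26; deviating to the screening nets 30 − 3 = 27.
The reckless type gains 1 by deviating.

reckless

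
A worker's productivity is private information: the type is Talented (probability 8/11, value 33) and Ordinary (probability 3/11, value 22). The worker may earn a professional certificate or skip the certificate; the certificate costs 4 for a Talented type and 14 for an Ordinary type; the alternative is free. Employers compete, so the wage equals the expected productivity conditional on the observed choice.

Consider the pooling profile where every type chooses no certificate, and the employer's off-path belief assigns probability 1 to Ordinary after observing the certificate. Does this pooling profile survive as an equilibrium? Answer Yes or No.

Yes

On path, the employer holds the prior and pays 8/11·33 + 3/11·22 = 30. Off path (the certificate), believing Ordinary, it pays 22.
Talented: no certificate nets 30; the certificate nets 22 − 4 = 18. Talented stays.
Ordinary: no certificate nets 30; the certificate nets 22 − 14 = 8. Ordinary stays.
No type deviates, so pooling is sustained.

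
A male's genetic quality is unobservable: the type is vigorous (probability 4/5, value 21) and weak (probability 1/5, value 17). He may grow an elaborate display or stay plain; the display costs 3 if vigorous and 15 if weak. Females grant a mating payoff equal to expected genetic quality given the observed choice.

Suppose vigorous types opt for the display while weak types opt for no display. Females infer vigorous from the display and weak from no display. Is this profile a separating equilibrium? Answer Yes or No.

Yes

Under these beliefs, the display earns mating payoff 21 and no display earns mating payoff 17.
vigorous: the display nets 21 − 3 = 18; no display nets 17. vigorous prefers the display.
weak: the display nets 21 − 15 = 6; no display nets 17. weak prefers no display.
Neither type deviates, so the separating profile is an equilibrium.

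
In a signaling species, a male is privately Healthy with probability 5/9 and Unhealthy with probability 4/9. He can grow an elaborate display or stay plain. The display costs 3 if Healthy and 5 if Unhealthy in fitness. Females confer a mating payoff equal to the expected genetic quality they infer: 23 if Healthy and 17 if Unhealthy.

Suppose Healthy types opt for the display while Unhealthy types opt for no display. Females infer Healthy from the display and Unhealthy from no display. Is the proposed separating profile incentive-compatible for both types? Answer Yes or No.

Under these beliefs, the display earns mating payoff 23 and no display earns mating payoff 17.
Healthy: the display nets 23 − 3 = 20; no display nets 17. Healthy prefers the display.
Unhealthy: the display nets 23 − 5 = 18; no display nets 17. Unhealthy would deviate to the display.
Unhealthy has a profitable deviation, so the profile is not an equilibrium.

No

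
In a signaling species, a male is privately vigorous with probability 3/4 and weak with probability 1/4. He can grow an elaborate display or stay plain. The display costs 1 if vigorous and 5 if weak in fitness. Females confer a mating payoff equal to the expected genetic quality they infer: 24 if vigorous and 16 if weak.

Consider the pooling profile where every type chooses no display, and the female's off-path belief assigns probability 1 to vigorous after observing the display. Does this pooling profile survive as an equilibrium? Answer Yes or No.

On path, the female holds the prior and pays 3/4·24 + 1/4·16 = 22. Off path (the display), believing vigorous, it pays 24.
vigorous: no display nets 22; the display nets 24 − 1 = 23. vigorous would deviate.
weak: no display nets 22; the display nets 24 − 5 = 19. weak stays.
A type deviates, so pooling fails.

No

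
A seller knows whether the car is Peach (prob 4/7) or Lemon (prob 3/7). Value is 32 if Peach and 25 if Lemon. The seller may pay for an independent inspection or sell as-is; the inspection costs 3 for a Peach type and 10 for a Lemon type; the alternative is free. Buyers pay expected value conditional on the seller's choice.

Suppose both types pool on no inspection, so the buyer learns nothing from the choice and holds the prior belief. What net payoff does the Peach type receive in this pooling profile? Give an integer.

29

Pooled price = 4/7·32 + 3/7·25 = 29.
Peach pays no cost for no inspection, so net payoff = 29.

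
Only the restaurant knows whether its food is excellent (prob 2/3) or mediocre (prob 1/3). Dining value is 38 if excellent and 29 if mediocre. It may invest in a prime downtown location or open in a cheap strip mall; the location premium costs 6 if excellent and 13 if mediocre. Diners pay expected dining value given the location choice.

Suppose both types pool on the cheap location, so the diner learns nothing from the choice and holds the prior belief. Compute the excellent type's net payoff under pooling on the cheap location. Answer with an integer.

Pooled price premium = 2/3·38 + 1/3·29 = 35.
excellent pays no cost for the cheap location, so net payoff = 35.

35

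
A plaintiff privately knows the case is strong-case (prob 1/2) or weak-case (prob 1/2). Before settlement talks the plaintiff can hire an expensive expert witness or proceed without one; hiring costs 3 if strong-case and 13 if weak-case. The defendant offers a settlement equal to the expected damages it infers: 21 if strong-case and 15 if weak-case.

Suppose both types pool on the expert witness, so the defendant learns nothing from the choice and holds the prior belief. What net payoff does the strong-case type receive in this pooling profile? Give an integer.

Pooled settlement = 1/2·21 + 1/2·15 = 18.
strong-case pays cost 3 for the expert witness, so net payoff = 18 − 3 = 15.

15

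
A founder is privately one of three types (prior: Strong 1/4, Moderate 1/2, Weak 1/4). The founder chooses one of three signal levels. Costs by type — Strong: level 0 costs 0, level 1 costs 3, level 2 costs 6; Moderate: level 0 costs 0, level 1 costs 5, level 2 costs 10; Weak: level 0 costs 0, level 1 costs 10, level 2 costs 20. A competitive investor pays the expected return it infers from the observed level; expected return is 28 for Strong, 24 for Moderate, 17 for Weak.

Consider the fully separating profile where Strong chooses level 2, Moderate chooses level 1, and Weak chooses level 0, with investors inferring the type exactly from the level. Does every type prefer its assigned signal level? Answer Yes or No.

Separating valuations: level 2 → 28, level 1 → 24, level 0 → 17.
Strong (assigned level 2): level 0: 17 − 0 = 17; level 1: 24 − 3 = 21; level 2: 28 − 6 = 22. Strong stays.
Moderate (assigned level 1): level 0: 17 − 0 = 17; level 1: 24 − 5 = 19; level 2: 28 − 10 = 18. Moderate stays.
Weak (assigned level 0): level 0: 17 − 0 = 17; level 1: 24 − 10 = 14; level 2: 28 − 20 = 8. Weak stays.
Every type prefers its assigned level; separation holds.

Yes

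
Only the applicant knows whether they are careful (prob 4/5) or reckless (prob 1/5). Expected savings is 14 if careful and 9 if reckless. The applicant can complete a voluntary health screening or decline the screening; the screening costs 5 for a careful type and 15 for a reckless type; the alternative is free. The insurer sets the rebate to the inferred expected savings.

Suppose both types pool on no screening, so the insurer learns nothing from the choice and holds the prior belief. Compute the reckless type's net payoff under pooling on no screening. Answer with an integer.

13

Pooled rebate = 4/5·14 + 1/5·9 = 13.
reckless pays no cost for no screening, so net payoff = 13.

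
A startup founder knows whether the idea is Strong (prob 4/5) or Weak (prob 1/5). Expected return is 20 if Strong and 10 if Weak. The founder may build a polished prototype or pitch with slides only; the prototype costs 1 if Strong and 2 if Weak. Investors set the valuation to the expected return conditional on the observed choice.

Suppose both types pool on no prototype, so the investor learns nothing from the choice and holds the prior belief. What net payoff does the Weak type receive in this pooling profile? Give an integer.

18

Pooled valuation = 4/5·20 + 1/5·10 = 18.
Weak pays no cost for no prototype, so net payoff = 18.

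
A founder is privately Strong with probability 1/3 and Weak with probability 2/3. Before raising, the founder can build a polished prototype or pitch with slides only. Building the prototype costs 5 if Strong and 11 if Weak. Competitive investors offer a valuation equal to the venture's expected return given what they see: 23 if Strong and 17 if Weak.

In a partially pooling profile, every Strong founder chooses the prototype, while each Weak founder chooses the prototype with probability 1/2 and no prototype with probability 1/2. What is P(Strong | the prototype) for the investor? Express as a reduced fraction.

1/2

P(the prototype) = (1/3)·1 + (2/3)·(1/2) = 2/3.
By Bayes' rule, P(Strong | the prototype) = (1/3) / (2/3) = 1/2.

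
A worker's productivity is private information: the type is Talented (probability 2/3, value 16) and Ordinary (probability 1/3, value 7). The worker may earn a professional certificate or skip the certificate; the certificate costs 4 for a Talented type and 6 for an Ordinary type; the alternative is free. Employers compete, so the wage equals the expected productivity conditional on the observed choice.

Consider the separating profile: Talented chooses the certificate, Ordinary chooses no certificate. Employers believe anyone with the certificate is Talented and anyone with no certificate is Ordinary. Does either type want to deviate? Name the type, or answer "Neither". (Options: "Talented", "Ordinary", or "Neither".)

Ordinary

The certificate pays 16; no certificate pays 7.
Talented: assigned the certificate, nets 16 − 4 = 12; deviating to no certificate nets 7.
Ordinary: assigned no certificate, nets 7; deviating to the certificate nets 16 − 6 = 10.
The Ordinary type gains 3 by deviating.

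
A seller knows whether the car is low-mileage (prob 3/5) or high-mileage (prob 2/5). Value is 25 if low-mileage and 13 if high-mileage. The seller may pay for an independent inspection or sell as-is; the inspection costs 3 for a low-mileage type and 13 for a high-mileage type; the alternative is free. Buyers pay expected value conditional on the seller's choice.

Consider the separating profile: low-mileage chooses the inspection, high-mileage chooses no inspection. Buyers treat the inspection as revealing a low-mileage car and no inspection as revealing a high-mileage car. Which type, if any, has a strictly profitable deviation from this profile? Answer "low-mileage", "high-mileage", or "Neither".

Neither

The inspection pays 25; no inspection pays 13.
low-mileage: assigned the inspection, nets 25 − 3 = 22; deviating to no inspection nets 13.
high-mileage: assigned no inspection, nets 13; deviating to the inspection nets 25 − 13 = 12.
Both types strictly prefer their assigned action; no profitable deviation.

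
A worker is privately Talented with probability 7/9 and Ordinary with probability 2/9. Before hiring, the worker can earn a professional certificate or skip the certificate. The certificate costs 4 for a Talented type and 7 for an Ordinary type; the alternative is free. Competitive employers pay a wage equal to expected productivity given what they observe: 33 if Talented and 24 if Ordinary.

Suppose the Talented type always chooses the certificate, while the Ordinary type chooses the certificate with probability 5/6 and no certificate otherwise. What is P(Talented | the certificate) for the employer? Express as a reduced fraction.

21/26

P(the certificate) = (7/9)·1 + (2/9)·(5/6) = 26/27.
By Bayes' rule, P(Talented | the certificate) = (7/9) / (26/27) = 21/26.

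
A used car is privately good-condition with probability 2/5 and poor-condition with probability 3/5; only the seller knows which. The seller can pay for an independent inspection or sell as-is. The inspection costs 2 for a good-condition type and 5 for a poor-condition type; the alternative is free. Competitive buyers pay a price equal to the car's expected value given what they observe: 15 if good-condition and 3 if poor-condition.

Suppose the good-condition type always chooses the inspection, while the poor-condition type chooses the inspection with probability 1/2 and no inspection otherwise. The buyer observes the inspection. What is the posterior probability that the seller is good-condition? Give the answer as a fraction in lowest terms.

P(the inspection) = (2/5)·1 + (3/5)·(1/2) = 7/10.
By Bayes' rule, P(good-condition | the inspection) = (2/5) / (7/10) = 4/7.

4/7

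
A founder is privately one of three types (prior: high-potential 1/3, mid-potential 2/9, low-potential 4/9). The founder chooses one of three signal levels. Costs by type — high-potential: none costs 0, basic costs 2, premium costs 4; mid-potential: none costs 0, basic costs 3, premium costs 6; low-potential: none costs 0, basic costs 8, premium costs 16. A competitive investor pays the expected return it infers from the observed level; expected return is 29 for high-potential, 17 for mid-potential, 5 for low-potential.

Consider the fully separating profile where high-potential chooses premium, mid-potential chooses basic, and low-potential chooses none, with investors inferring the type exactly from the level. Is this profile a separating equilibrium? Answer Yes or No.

Separating valuations: premium → 29, basic → 17, none → 5.
high-potential (assigned premium): none: 5 − 0 = 5; basic: 17 − 2 = 15; premium: 29 − 4 = 25. high-potential stays.
mid-potential (assigned basic): none: 5 − 0 = 5; basic: 17 − 3 = 14; premium: 29 − 6 = 23. mid-potential prefers premium.
low-potential (assigned none): none: 5 − 0 = 5; basic: 17 − 8 = 9; premium: 29 − 16 = 13. low-potential prefers premium.
At least one type deviates; the separating profile fails.

No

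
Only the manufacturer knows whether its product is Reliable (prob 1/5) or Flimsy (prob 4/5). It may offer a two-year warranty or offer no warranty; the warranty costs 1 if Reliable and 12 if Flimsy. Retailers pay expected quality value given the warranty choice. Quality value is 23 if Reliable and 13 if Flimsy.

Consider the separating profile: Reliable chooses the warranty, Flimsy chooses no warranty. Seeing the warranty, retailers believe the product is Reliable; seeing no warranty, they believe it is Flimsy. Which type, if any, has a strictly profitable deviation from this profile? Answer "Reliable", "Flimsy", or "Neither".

The warranty pays 23; no warranty pays 13.
Reliable: assigned the warranty, nets 23 − 1 = 22; deviating to no warranty nets 13.
Flimsy: assigned no warranty, nets 13; deviating to the warranty nets 23 − 12 = 11.
Both types strictly prefer their assigned action; no profitable deviation.

Neither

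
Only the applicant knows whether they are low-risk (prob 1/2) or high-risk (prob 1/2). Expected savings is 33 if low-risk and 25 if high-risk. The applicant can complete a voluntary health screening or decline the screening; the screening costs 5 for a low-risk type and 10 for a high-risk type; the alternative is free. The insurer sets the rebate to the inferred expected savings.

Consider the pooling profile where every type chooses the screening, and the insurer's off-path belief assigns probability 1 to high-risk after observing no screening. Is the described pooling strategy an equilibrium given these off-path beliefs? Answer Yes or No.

On path, the insurer holds the prior and pays 1/2·33 + 1/2·25 = 29. Off path (no screening), believing high-risk, it pays 25.
low-risk: the screening nets 29 − 5 = 24; no screening nets 25. low-risk would deviate.
high-risk: the screening nets 29 − 10 = 19; no screening nets 25. high-risk would deviate.
A type deviates, so pooling fails.

No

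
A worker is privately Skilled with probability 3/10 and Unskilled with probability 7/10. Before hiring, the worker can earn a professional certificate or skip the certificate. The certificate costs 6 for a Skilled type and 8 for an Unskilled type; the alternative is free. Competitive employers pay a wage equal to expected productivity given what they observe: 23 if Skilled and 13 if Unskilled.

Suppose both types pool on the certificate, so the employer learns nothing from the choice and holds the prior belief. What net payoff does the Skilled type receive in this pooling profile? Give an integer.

10

Pooled wage = 3/10·23 + 7/10·13 = 16.
Skilled pays cost 6 for the certificate, so net payoff = 16 − 6 = 10.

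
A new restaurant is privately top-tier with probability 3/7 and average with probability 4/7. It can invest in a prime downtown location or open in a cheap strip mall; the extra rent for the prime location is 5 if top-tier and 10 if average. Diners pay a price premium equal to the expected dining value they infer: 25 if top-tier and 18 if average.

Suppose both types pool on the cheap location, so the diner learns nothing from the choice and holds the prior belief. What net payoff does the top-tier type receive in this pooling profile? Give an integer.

21

Pooled price premium = 3/7·25 + 4/7·18 = 21.
top-tier pays no cost for the cheap location, so net payoff = 21.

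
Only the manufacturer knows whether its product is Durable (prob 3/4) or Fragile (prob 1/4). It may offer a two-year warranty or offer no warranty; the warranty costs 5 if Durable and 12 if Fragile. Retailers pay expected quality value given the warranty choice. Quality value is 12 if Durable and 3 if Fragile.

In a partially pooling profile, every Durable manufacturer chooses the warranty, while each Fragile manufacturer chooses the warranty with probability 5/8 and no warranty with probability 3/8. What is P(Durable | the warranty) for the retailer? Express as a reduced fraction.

24/29

P(the warranty) = (3/4)·1 + (1/4)·(5/8) = 29/32.
By Bayes' rule, P(Durable | the warranty) = (3/4) / (29/32) = 24/29.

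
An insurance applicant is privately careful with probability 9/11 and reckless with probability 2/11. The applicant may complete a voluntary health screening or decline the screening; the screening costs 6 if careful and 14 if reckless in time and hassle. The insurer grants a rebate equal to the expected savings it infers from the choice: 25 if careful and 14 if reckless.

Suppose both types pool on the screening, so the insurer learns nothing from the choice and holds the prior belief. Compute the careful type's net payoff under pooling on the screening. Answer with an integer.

17

Pooled rebate = 9/11·25 + 2/11·14 = 23.
careful pays cost 6 for the screening, so net payoff = 23 − 6 = 17.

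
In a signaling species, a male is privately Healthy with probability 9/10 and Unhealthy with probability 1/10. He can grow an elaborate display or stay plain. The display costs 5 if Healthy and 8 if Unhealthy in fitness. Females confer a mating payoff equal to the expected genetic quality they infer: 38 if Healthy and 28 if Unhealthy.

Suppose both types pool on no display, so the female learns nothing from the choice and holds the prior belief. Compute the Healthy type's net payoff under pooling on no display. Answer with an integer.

Pooled mating payoff = 9/10·38 + 1/10·28 = 37.
Healthy pays no cost for no display, so net payoff = 37.

37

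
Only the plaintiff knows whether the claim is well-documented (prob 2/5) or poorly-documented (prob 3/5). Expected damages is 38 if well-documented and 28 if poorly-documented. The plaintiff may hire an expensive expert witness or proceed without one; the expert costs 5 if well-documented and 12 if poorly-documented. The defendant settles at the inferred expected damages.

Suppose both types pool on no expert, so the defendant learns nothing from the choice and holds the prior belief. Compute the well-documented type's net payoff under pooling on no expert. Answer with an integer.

Pooled settlement = 2/5·38 + 3/5·28 = 32.
well-documented pays no cost for no expert, so net payoff = 32.

32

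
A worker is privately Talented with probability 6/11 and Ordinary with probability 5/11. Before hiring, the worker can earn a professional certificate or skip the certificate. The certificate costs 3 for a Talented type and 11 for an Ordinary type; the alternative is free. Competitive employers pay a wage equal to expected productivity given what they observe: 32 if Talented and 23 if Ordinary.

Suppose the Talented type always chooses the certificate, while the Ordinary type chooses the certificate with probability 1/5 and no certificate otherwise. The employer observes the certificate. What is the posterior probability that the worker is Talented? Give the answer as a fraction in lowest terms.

6/7

P(the certificate) = (6/11)·1 + (5/11)·(1/5) = 7/11.
By Bayes' rule, P(Talented | the certificate) = (6/11) / (7/11) = 6/7.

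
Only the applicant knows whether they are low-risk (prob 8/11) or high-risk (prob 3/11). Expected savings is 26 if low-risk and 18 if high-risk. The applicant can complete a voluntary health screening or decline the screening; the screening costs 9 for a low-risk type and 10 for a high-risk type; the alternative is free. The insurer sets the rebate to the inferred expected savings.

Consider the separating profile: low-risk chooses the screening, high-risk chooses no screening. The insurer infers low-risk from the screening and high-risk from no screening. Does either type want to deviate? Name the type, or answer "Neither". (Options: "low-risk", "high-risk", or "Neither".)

The screening pays 26; no screening pays 18.
low-risk: assigned the screening, nets 26 − 9 = 17; deviating to no screening nets 18.
high-risk: assigned no screening, nets 18; deviating to the screening nets 26 − 10 = 16.
The low-risk type gains 1 by deviating.

low-risk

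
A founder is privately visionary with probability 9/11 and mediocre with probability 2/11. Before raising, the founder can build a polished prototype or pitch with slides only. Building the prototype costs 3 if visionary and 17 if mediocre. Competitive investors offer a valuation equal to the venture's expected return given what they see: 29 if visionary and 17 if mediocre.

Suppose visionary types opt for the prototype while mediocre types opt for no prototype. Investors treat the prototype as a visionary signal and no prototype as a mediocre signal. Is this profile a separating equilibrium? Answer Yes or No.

Under these beliefs, the prototype earns valuation 29 and no prototype earns valuation 17.
visionary: the prototype nets 29 − 3 = 26; no prototype nets 17. visionary prefers the prototype.
mediocre: the prototype nets 29 − 17 = 12; no prototype nets 17. mediocre prefers no prototype.
Neither type deviates, so the separating profile is an equilibrium.

Yes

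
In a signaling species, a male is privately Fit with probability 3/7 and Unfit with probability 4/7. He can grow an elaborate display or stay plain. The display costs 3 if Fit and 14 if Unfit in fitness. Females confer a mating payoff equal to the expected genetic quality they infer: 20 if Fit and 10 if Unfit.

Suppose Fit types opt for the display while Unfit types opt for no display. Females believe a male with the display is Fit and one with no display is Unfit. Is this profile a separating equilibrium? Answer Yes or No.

Under these beliefs, the display earns mating payoff 20 and no display earns mating payoff 10.
Fit: the display nets 20 − 3 = 17; no display nets 10. Fit prefers the display.
Unfit: the display nets 20 − 14 = 6; no display nets 10. Unfit prefers no display.
Neither type deviates, so the separating profile is an equilibrium.

Yes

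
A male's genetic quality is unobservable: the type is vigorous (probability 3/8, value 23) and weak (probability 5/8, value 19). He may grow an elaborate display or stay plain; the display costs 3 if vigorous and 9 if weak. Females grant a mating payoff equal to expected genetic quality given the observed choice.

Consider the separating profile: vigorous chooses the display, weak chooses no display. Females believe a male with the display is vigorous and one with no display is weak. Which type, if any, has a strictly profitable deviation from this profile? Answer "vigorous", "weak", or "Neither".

Neither

The display pays 23; no display pays 19.
vigorous: assigned the display, nets 23 − 3 = 20; deviating to no display nets 19.
weak: assigned no display, nets 19; deviating to the display nets 23 − 9 = 14.
Both types strictly prefer their assigned action; no profitable deviation.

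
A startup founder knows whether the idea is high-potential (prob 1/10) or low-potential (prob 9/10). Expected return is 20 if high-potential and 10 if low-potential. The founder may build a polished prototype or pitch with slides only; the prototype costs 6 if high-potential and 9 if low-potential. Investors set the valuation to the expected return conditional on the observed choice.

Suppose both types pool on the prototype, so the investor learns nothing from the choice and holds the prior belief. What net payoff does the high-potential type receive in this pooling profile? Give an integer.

Pooled valuation = 1/10·20 + 9/10·10 = 11.
high-potential pays cost 6 for the prototype, so net payoff = 11 − 6 = 5.

5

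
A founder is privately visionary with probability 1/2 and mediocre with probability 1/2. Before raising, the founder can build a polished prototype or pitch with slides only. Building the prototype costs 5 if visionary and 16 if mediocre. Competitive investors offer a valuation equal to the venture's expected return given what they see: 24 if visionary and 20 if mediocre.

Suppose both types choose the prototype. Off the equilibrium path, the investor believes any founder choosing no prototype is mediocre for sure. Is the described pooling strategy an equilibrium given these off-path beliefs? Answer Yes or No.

No

On path, the investor holds the prior and pays 1/2·24 + 1/2·20 = 22. Off path (no prototype), believing mediocre, it pays 20.
visionary: the prototype nets 22 − 5 = 17; no prototype nets 20. visionary would deviate.
mediocre: the prototype nets 22 − 16 = 6; no prototype nets 20. mediocre would deviate.
A type deviates, so pooling fails.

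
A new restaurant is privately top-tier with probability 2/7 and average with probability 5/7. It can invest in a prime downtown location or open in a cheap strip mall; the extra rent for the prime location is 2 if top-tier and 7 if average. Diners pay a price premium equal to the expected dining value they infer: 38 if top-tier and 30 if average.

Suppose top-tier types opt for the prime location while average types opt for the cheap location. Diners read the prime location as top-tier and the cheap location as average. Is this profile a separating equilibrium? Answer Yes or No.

No

Under these beliefs, the prime location earns price premium 38 and the cheap location earns price premium 30.
top-tier: the prime location nets 38 − 2 = 36; the cheap location nets 30. top-tier prefers the prime location.
average: the prime location nets 38 − 7 = 31; the cheap location nets 30. average would deviate to the prime location.
average has a profitable deviation, so the profile is not an equilibrium.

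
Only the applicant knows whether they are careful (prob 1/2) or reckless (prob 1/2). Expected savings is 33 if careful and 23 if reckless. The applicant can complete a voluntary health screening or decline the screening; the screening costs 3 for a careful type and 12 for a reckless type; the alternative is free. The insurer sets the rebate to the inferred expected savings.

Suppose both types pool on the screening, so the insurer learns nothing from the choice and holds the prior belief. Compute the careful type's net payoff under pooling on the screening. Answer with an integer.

Pooled rebate = 1/2·33 + 1/2·23 = 28.
careful pays cost 3 for the screening, so net payoff = 28 − 3 = 25.

25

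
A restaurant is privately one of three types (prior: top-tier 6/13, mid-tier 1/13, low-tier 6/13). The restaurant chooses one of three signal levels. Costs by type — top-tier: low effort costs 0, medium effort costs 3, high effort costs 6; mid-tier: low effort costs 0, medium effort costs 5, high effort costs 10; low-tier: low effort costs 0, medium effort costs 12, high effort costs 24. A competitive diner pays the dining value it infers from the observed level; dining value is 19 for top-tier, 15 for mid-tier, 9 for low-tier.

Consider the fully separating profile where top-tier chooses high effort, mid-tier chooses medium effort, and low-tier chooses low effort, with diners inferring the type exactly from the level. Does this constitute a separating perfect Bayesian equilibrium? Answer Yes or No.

Yes

Separating price premiums: high effort → 19, medium effort → 15, low effort → 9.
top-tier (assigned high effort): low effort: 9 − 0 = 9; medium effort: 15 − 3 = 12; high effort: 19 − 6 = 13. top-tier stays.
mid-tier (assigned medium effort): low effort: 9 − 0 = 9; medium effort: 15 − 5 = 10; high effort: 19 − 10 = 9. mid-tier stays.
low-tier (assigned low effort): low effort: 9 − 0 = 9; medium effort: 15 − 12 = 3; high effort: 19 − 24 = -5. low-tier stays.
Every type prefers its assigned level; separation holds.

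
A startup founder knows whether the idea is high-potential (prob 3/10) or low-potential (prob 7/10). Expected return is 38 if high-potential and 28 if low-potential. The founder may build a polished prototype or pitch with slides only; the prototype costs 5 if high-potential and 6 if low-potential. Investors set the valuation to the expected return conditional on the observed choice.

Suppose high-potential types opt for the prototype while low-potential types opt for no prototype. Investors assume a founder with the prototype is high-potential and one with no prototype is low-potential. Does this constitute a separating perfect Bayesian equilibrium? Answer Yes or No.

Under these beliefs, the prototype earns valuation 38 and no prototype earns valuation 28.
high-potential: the prototype nets 38 − 5 = 33; no prototype nets 28. high-potential prefers the prototype.
low-potential: the prototype nets 38 − 6 = 32; no prototype nets 28. low-potential would deviate to the prototype.
low-potential has a profitable deviation, so the profile is not an equilibrium.

No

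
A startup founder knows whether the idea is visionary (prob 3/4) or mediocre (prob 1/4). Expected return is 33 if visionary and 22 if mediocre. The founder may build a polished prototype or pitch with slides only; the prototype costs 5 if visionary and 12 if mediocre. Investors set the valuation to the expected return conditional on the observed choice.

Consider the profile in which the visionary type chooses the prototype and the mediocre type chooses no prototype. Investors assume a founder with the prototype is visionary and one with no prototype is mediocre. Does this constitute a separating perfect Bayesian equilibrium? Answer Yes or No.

Under these beliefs, the prototype earns valuation 33 and no prototype earns valuation 22.
visionary: the prototype nets 33 − 5 = 28; no prototype nets 22. visionary prefers the prototype.
mediocre: the prototype nets 33 − 12 = 21; no prototype nets 22. mediocre prefers no prototype.
Neither type deviates, so the separating profile is an equilibrium.

Yes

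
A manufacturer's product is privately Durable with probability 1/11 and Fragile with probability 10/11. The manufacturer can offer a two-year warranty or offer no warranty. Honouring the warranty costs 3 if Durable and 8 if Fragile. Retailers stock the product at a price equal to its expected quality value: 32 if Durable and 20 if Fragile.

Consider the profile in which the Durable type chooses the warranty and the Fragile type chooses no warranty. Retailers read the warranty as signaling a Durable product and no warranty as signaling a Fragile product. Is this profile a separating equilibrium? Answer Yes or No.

No

Under these beliefs, the warranty earns price 32 and no warranty earns price 20.
Durable: the warranty nets 32 − 3 = 29; no warranty nets 20. Durable prefers the warranty.
Fragile: the warranty nets 32 − 8 = 24; no warranty nets 20. Fragile would deviate to the warranty.
Fragile has a profitable deviation, so the profile is not an equilibrium.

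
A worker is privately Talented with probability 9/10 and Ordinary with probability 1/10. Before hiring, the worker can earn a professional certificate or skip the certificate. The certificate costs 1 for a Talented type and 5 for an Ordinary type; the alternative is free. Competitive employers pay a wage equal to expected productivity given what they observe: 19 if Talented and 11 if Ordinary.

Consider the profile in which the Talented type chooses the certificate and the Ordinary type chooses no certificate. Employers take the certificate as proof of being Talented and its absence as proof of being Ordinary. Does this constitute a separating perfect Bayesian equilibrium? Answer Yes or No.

Under these beliefs, the certificate earns wage 19 and no certificate earns wage 11.
Talented: the certificate nets 19 − 1 = 18; no certificate nets 11. Talented prefers the certificate.
Ordinary: the certificate nets 19 − 5 = 14; no certificate nets 11. Ordinary would deviate to the certificate.
Ordinary has a profitable deviation, so the profile is not an equilibrium.

No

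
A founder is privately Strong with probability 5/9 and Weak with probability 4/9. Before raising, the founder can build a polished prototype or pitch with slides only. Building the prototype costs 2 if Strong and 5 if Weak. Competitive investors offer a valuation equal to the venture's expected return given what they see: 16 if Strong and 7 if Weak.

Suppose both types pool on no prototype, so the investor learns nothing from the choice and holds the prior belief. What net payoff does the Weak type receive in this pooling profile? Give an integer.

Pooled valuation = 5/9·16 + 4/9·7 = 12.
Weak pays no cost for no prototype, so net payoff = 12.

12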